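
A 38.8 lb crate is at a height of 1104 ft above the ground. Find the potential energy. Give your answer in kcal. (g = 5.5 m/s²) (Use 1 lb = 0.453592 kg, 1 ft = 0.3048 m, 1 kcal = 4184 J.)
Convert to SI: m = 17.5994 kg, h = 336.499 m
PE = mgh = (17.5994)(5.5)(336.499) = 32572.0 J = 7.785 kcal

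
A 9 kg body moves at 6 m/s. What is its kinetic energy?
KE = ½mv² = ½(9)(6)² = 162.0 J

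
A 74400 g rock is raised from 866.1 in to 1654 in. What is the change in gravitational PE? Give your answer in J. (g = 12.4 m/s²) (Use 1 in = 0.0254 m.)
Convert to SI: m = 74.4 kg, Δh = 20.0127 m
ΔPE = mgΔh = (74.4)(12.4)(20.0127) = 18460 J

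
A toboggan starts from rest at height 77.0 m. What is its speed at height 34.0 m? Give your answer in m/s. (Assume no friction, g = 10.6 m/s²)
mgh₁ = mgh₂ + ½mv² ⇒ v = √(2g(h₁−h₂)) = √(2·10.6·43.0) = 30.19 m/s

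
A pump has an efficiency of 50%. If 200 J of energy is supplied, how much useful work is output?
W_out = η·W_in = 0.5·200 = 100.0 J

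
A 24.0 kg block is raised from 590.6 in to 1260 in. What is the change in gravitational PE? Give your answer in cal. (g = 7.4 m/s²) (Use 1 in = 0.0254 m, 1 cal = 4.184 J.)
Convert to SI: m = 24.0 kg, Δh = 17.0028 m
ΔPE = mgΔh = (24.0)(7.4)(17.0028) = 3019.69 J = 721.7 cal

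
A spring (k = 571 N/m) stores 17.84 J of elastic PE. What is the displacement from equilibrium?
x = √(2·PE/k) = √(2·17.84/571) = 0.25 m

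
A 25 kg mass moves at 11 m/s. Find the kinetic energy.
KE = ½mv² = ½(25)(11)² = 1512.5 J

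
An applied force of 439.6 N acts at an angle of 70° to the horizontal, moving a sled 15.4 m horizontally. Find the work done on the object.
W = F·d·cosθ = (439.6)(15.4)cos(70°) = 2315 J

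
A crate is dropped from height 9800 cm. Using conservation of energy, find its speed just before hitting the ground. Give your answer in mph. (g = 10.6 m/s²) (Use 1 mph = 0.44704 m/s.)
Convert to SI: h = 98.0 m
mgh = ½mv² ⇒ v = √(2gh) = √(2·10.6·98.0) = 45.5807 m/s = 102.0 mph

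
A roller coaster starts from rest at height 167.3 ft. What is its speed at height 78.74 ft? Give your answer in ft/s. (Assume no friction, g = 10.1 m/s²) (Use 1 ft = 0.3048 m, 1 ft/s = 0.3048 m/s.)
Convert to SI: h₁−h₂ = 26.9931 m
mgh₁ = mgh₂ + ½mv² ⇒ v = √(2g(h₁−h₂)) = √(2·10.1·26.9931) = 23.3508 m/s = 76.61 ft/s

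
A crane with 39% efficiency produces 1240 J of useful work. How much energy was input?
W_in = W_out/η = 1240/0.39 = 3179 J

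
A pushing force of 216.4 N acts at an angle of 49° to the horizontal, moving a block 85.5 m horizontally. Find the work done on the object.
W = F·d·cosθ = (216.4)(85.5)cos(49°) = 12140 J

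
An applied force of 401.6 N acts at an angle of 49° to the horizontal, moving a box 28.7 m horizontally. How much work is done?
W = F·d·cosθ = (401.6)(28.7)cos(49°) = 7562 J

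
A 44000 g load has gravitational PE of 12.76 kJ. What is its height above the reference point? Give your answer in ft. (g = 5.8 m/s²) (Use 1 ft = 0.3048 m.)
Convert to SI: m = 44.0 kg, PE = 12760.0 J
h = PE/(mg) = 12760.0/(44.0·5.8) = 50.0 m = 164.0 ft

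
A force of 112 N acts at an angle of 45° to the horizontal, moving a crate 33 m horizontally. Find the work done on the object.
W = F·d·cosθ = (112)(33)cos(45°) = 2613 J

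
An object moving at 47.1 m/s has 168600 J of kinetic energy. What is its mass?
m = 2·KE/v² = 2·168600/(47.1)² = 152.0 kg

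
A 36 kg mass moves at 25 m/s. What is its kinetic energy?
KE = ½mv² = ½(36)(25)² = 11250.0 J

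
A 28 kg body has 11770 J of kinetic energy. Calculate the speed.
v = √(2·KE/m) = √(2·11770/28) = 29.0 m/s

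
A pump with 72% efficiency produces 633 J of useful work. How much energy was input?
W_in = W_out/η = 633/0.72 = 879.2 J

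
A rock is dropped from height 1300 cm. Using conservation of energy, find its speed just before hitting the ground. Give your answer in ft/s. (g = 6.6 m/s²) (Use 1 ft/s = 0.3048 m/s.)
Convert to SI: h = 13.0 m
mgh = ½mv² ⇒ v = √(2gh) = √(2·6.6·13.0) = 13.0996 m/s = 42.98 ft/s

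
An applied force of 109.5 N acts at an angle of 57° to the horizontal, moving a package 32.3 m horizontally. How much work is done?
W = F·d·cosθ = (109.5)(32.3)cos(57°) = 1926 J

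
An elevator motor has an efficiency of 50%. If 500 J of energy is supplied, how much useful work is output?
W_out = η·W_in = 0.5·500 = 250.0 J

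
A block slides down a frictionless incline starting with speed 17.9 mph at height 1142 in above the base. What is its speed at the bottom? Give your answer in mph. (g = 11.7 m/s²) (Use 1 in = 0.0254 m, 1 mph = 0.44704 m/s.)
Convert to SI: v₀ = 8.00202 m/s, h = 29.0068 m
½mv₀² + mgh = ½mv² ⇒ v = √(v₀² + 2gh) = √(8.00202² + 2·11.7·29.0068) = 27.2542 m/s = 60.97 mph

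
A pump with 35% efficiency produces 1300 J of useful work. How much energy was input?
W_in = W_out/η = 1300/0.35 = 3714 J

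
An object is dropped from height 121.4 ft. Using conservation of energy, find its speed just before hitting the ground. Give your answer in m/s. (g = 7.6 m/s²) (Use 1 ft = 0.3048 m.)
Convert to SI: h = 37.0027 m
mgh = ½mv² ⇒ v = √(2gh) = √(2·7.6·37.0027) = 23.72 m/s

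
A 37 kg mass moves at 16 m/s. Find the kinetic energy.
KE = ½mv² = ½(37)(16)² = 4736.0 J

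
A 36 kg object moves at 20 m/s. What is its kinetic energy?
KE = ½mv² = ½(36)(20)² = 7200.0 J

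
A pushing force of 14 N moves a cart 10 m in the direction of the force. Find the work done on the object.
W = F·d = (14)(10) = 140.0 J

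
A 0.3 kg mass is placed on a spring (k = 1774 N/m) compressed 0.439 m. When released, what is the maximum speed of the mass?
½kx² = ½mv² ⇒ v = x√(k/m) = (0.439)√(1774/0.3) = 33.76 m/s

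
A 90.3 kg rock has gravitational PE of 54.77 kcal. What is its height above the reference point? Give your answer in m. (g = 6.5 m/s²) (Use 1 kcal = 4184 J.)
Convert to SI: m = 90.3 kg, PE = 229158 J
h = PE/(mg) = 229158/(90.3·6.5) = 390.4 m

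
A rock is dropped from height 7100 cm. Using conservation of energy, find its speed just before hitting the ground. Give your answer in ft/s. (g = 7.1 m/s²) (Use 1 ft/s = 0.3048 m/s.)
Convert to SI: h = 71.0 m
mgh = ½mv² ⇒ v = √(2gh) = √(2·7.1·71.0) = 31.7522 m/s = 104.2 ft/s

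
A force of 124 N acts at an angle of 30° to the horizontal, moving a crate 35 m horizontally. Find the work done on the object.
W = F·d·cosθ = (124)(35)cos(30°) = 3759 J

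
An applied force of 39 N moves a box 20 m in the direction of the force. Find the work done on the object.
W = F·d = (39)(20) = 780.0 J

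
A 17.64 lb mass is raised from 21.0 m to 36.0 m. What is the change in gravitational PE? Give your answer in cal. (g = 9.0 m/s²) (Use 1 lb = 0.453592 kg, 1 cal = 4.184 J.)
Convert to SI: m = 8.00136 kg, Δh = 15.0 m
ΔPE = mgΔh = (8.00136)(9.0)(15.0) = 1080.18 J = 258.2 cal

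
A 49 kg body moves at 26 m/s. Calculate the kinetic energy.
KE = ½mv² = ½(49)(26)² = 16562.0 J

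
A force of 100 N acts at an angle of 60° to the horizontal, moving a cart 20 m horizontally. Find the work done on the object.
W = F·d·cosθ = (100)(20)cos(60°) = 1000 J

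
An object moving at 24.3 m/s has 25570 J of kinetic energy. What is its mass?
m = 2·KE/v² = 2·25570/(24.3)² = 86.61 kg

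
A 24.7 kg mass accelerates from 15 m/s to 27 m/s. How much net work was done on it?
W = ΔKE = ½m(v₂² − v₁²) = ½(24.7)(27² − 15²) = 6224.4 J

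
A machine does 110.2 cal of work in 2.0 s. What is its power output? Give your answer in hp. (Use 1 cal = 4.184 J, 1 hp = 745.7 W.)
Convert to SI: W = 461.077 J, t = 2.0 s
P = W/t = 461.077/2.0 = 230.538 W = 0.3092 hp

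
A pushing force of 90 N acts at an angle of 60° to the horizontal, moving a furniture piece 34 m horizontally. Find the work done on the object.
W = F·d·cosθ = (90)(34)cos(60°) = 1530 J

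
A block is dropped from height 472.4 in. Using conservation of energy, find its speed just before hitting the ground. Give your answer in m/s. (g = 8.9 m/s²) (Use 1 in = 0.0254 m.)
Convert to SI: h = 11.999 m
mgh = ½mv² ⇒ v = √(2gh) = √(2·8.9·11.999) = 14.61 m/s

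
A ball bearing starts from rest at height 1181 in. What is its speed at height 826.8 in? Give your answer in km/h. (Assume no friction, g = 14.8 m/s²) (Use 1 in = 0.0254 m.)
Convert to SI: h₁−h₂ = 8.99668 m
mgh₁ = mgh₂ + ½mv² ⇒ v = √(2g(h₁−h₂)) = √(2·14.8·8.99668) = 16.3188 m/s = 58.75 km/h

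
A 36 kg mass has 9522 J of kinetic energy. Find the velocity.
v = √(2·KE/m) = √(2·9522/36) = 23.0 m/s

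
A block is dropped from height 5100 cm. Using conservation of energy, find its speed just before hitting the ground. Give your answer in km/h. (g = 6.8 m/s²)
Convert to SI: h = 51.0 m
mgh = ½mv² ⇒ v = √(2gh) = √(2·6.8·51.0) = 26.3363 m/s = 94.81 km/h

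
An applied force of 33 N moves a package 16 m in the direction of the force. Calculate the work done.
W = F·d = (33)(16) = 528.0 J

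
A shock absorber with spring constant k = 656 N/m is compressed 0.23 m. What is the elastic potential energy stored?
PE = ½kx² = ½(656)(0.23)² = 17.35 J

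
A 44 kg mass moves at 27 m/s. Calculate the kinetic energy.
KE = ½mv² = ½(44)(27)² = 16038.0 J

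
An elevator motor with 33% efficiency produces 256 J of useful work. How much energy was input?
W_in = W_out/η = 256/0.33 = 775.8 J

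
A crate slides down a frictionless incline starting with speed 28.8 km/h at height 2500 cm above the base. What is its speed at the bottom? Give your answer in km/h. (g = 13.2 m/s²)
Convert to SI: v₀ = 8.0 m/s, h = 25.0 m
½mv₀² + mgh = ½mv² ⇒ v = √(v₀² + 2gh) = √(8.0² + 2·13.2·25.0) = 26.9072 m/s = 96.87 km/h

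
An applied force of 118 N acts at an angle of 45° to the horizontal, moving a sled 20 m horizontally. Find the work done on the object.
W = F·d·cosθ = (118)(20)cos(45°) = 1669 J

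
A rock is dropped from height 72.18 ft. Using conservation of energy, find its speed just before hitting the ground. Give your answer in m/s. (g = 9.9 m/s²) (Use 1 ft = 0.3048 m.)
Convert to SI: h = 22.0005 m
mgh = ½mv² ⇒ v = √(2gh) = √(2·9.9·22.0005) = 20.87 m/s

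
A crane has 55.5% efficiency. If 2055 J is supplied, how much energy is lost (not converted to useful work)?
W_lost = W_in(1 − η) = 2055·(1 − 0.555) = 914.5 J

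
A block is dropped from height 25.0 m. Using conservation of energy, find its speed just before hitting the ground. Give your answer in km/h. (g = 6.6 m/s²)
mgh = ½mv² ⇒ v = √(2gh) = √(2·6.6·25.0) = 18.1659 m/s = 65.4 km/h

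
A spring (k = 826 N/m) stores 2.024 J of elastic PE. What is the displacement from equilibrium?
x = √(2·PE/k) = √(2·2.024/826) = 0.07001 m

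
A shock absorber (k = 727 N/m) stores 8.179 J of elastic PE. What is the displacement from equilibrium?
x = √(2·PE/k) = √(2·8.179/727) = 0.15 m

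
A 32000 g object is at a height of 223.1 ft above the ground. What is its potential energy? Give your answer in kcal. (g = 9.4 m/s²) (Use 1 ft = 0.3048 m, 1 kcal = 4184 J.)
Convert to SI: m = 32.0 kg, h = 68.0009 m
PE = mgh = (32.0)(9.4)(68.0009) = 20454.7 J = 4.889 kcal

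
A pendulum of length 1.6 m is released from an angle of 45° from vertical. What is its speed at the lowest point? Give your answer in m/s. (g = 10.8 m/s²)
h = L(1 − cosθ) = 1.6(1 − cos45°) = 0.468629 m
v = √(2gh) = √(2·10.8·0.468629) = 3.182 m/s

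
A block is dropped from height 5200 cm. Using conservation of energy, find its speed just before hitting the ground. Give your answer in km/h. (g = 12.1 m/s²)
Convert to SI: h = 52.0 m
mgh = ½mv² ⇒ v = √(2gh) = √(2·12.1·52.0) = 35.4739 m/s = 127.7 km/h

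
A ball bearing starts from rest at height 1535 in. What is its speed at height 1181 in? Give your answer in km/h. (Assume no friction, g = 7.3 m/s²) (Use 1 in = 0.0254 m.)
Convert to SI: h₁−h₂ = 8.9916 m
mgh₁ = mgh₂ + ½mv² ⇒ v = √(2g(h₁−h₂)) = √(2·7.3·8.9916) = 11.4576 m/s = 41.25 km/h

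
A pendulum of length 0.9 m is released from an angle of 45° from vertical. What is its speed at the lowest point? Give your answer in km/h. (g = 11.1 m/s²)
h = L(1 − cosθ) = 0.9(1 − cos45°) = 0.263604 m
v = √(2gh) = √(2·11.1·0.263604) = 2.41909 m/s = 8.709 km/h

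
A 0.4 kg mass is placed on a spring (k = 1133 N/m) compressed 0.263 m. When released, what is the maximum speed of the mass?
½kx² = ½mv² ⇒ v = x√(k/m) = (0.263)√(1133/0.4) = 14.0 m/s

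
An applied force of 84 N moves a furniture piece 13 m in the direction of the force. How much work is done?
W = F·d = (84)(13) = 1092 J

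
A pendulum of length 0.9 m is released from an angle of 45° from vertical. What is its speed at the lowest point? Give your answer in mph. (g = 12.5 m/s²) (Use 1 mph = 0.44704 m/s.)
h = L(1 − cosθ) = 0.9(1 − cos45°) = 0.263604 m
v = √(2gh) = √(2·12.5·0.263604) = 2.56712 m/s = 5.742 mph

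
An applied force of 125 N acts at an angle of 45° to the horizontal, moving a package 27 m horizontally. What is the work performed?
W = F·d·cosθ = (125)(27)cos(45°) = 2386 J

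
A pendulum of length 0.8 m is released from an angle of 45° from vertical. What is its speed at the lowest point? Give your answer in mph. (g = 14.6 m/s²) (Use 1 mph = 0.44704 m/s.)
h = L(1 − cosθ) = 0.8(1 − cos45°) = 0.234315 m
v = √(2gh) = √(2·14.6·0.234315) = 2.61572 m/s = 5.851 mph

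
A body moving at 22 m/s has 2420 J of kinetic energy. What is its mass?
m = 2·KE/v² = 2·2420/(22)² = 10.0 kg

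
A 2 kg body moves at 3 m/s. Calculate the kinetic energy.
KE = ½mv² = ½(2)(3)² = 9.0 J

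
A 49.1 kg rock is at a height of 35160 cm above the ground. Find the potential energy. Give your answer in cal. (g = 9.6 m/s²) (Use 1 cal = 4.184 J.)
Convert to SI: m = 49.1 kg, h = 351.6 m
PE = mgh = (49.1)(9.6)(351.6) = 165730 J = 39610 cal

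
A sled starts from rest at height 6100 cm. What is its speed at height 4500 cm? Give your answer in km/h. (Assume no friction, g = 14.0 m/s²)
Convert to SI: h₁−h₂ = 16.0 m
mgh₁ = mgh₂ + ½mv² ⇒ v = √(2g(h₁−h₂)) = √(2·14.0·16.0) = 21.166 m/s = 76.2 km/h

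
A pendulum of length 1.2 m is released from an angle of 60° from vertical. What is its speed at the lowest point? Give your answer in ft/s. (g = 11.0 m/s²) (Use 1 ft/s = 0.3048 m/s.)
h = L(1 − cosθ) = 1.2(1 − cos60°) = 0.6 m
v = √(2gh) = √(2·11.0·0.6) = 3.63318 m/s = 11.92 ft/s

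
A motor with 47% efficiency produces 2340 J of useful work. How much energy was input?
W_in = W_out/η = 2340/0.47 = 4979 J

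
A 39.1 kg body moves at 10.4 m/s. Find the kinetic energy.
KE = ½mv² = ½(39.1)(10.4)² = 2115 J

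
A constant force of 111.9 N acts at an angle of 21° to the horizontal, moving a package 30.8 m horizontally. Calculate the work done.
W = F·d·cosθ = (111.9)(30.8)cos(21°) = 3218 J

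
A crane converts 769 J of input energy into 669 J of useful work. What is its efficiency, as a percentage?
η = W_out/W_in = 669/769 = 87.0%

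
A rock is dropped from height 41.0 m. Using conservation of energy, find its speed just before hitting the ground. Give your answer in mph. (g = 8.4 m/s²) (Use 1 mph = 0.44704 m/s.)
mgh = ½mv² ⇒ v = √(2gh) = √(2·8.4·41.0) = 26.245 m/s = 58.71 mph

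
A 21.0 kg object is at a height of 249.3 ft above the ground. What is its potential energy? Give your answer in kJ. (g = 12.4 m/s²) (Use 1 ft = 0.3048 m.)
Convert to SI: m = 21.0 kg, h = 75.9866 m
PE = mgh = (21.0)(12.4)(75.9866) = 19786.9 J = 19.79 kJ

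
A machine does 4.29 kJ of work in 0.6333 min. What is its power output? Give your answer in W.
Convert to SI: W = 4290.0 J, t = 37.998 s
P = W/t = 4290.0/37.998 = 112.9 W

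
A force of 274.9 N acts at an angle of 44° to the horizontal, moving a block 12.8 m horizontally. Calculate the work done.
W = F·d·cosθ = (274.9)(12.8)cos(44°) = 2531 J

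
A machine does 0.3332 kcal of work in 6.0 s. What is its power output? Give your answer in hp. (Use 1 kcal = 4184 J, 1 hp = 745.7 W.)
Convert to SI: W = 1394.11 J, t = 6.0 s
P = W/t = 1394.11/6.0 = 232.351 W = 0.3116 hp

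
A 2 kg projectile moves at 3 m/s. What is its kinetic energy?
KE = ½mv² = ½(2)(3)² = 9.0 J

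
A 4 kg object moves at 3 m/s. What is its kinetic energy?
KE = ½mv² = ½(4)(3)² = 18.0 J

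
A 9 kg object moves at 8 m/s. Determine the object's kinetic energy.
KE = ½mv² = ½(9)(8)² = 288.0 J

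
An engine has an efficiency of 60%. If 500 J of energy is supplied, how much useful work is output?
W_out = η·W_in = 0.6·500 = 300.0 J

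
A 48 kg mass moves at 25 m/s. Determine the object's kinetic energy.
KE = ½mv² = ½(48)(25)² = 15000.0 J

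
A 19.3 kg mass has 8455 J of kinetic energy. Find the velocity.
v = √(2·KE/m) = √(2·8455/19.3) = 29.6 m/s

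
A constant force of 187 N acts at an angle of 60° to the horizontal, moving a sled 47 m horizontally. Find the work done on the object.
W = F·d·cosθ = (187)(47)cos(60°) = 4395 J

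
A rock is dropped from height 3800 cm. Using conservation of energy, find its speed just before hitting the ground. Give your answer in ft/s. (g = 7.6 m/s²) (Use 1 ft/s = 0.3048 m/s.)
Convert to SI: h = 38.0 m
mgh = ½mv² ⇒ v = √(2gh) = √(2·7.6·38.0) = 24.0333 m/s = 78.85 ft/s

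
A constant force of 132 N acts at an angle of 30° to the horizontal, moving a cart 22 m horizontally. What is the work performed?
W = F·d·cosθ = (132)(22)cos(30°) = 2515 J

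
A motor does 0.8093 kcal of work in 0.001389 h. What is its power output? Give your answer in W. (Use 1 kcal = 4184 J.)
Convert to SI: W = 3386.11 J, t = 5.0004 s
P = W/t = 3386.11/5.0004 = 677.2 W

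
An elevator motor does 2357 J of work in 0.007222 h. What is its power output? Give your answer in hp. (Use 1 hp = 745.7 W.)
Convert to SI: W = 2357.0 J, t = 25.9992 s
P = W/t = 2357.0/25.9992 = 90.6566 W = 0.1216 hp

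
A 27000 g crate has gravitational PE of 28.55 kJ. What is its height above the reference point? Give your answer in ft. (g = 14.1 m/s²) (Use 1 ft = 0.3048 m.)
Convert to SI: m = 27.0 kg, PE = 28550.0 J
h = PE/(mg) = 28550.0/(27.0·14.1) = 74.9934 m = 246.0 ft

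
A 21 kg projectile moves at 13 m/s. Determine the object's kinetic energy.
KE = ½mv² = ½(21)(13)² = 1774.5 J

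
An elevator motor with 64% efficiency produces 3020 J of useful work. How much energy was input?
W_in = W_out/η = 3020/0.64 = 4719 J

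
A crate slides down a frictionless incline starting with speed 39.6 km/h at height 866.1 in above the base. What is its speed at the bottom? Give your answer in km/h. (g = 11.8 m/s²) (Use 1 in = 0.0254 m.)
Convert to SI: v₀ = 11.0 m/s, h = 21.9989 m
½mv₀² + mgh = ½mv² ⇒ v = √(v₀² + 2gh) = √(11.0² + 2·11.8·21.9989) = 25.3017 m/s = 91.09 km/h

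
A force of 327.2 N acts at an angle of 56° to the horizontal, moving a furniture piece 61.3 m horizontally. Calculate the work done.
W = F·d·cosθ = (327.2)(61.3)cos(56°) = 11220 J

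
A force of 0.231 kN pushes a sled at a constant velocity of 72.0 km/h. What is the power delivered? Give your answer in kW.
Convert to SI: F = 231.0 N, v = 20.0 m/s
P = Fv = (231.0)(20.0) = 4620.0 W = 4.62 kW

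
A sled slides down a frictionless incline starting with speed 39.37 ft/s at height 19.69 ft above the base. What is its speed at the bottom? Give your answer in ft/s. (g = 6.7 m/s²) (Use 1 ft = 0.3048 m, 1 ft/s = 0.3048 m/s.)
Convert to SI: v₀ = 12.0 m/s, h = 6.00151 m
½mv₀² + mgh = ½mv² ⇒ v = √(v₀² + 2gh) = √(12.0² + 2·6.7·6.00151) = 14.9806 m/s = 49.15 ft/s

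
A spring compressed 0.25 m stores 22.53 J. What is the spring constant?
k = 2·PE/x² = 2·22.53/(0.25)² = 721.0 N/m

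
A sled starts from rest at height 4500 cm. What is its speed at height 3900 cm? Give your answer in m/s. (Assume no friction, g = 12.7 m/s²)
Convert to SI: h₁−h₂ = 6.0 m
mgh₁ = mgh₂ + ½mv² ⇒ v = √(2g(h₁−h₂)) = √(2·12.7·6.0) = 12.35 m/s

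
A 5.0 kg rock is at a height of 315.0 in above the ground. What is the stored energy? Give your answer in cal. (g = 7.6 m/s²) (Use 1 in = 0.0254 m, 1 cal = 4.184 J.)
Convert to SI: m = 5.0 kg, h = 8.001 m
PE = mgh = (5.0)(7.6)(8.001) = 304.038 J = 72.67 cal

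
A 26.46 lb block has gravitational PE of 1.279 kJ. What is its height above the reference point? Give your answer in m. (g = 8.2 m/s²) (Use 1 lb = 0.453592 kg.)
Convert to SI: m = 12.002 kg, PE = 1279.0 J
h = PE/(mg) = 1279.0/(12.002·8.2) = 13.0 m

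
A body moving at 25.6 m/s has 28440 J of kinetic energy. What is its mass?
m = 2·KE/v² = 2·28440/(25.6)² = 86.79 kg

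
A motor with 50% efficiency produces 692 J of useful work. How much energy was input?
W_in = W_out/η = 692/0.5 = 1384 J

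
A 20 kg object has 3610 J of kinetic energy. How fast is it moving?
v = √(2·KE/m) = √(2·3610/20) = 19.0 m/s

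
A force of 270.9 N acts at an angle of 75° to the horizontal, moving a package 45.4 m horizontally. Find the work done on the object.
W = F·d·cosθ = (270.9)(45.4)cos(75°) = 3183 J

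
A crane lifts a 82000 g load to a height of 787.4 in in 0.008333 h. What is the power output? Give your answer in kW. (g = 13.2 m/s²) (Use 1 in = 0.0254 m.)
Convert to SI: m = 82.0 kg, h = 20.0 m, t = 29.9988 s
P = mgh/t = (82.0)(13.2)(20.0)/29.9988 = 721.627 W = 0.7216 kW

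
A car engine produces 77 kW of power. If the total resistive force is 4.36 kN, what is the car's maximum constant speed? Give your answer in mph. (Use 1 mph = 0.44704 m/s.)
Convert to SI: F = 4360.0 N
P = Fv ⇒ v = P/F = 77000 W/4360.0 N = 17.6606 m/s = 39.51 mph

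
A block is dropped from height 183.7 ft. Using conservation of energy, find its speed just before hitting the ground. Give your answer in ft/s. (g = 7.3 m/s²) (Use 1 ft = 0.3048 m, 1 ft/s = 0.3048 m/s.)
Convert to SI: h = 55.9918 m
mgh = ½mv² ⇒ v = √(2gh) = √(2·7.3·55.9918) = 28.5916 m/s = 93.8 ft/s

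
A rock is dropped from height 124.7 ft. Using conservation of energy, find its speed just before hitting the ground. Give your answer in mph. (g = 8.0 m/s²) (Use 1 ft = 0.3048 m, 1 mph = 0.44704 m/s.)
Convert to SI: h = 38.0086 m
mgh = ½mv² ⇒ v = √(2gh) = √(2·8.0·38.0086) = 24.6604 m/s = 55.16 mph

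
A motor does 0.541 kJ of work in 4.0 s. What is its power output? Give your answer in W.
Convert to SI: W = 541.0 J, t = 4.0 s
P = W/t = 541.0/4.0 = 135.3 W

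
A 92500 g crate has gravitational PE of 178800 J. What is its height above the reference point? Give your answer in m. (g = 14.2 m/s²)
Convert to SI: m = 92.5 kg, PE = 178800 J
h = PE/(mg) = 178800/(92.5·14.2) = 136.1 m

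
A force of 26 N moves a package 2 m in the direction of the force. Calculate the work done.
W = F·d = (26)(2) = 52.0 J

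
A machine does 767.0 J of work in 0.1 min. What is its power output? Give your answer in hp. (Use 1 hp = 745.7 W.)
Convert to SI: W = 767.0 J, t = 6.0 s
P = W/t = 767.0/6.0 = 127.833 W = 0.1714 hp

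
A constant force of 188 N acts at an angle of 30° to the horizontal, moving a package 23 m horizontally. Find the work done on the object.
W = F·d·cosθ = (188)(23)cos(30°) = 3745 J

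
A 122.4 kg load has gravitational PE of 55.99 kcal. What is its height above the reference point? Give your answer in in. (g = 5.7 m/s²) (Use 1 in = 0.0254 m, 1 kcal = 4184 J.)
Convert to SI: m = 122.4 kg, PE = 234262 J
h = PE/(mg) = 234262/(122.4·5.7) = 335.773 m = 13220 in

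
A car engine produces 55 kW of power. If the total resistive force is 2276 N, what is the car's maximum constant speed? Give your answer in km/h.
P = Fv ⇒ v = P/F = 55000 W/2276.0 N = 24.1652 m/s = 86.99 km/h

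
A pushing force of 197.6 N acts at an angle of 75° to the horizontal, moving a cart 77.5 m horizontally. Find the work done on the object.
W = F·d·cosθ = (197.6)(77.5)cos(75°) = 3964 J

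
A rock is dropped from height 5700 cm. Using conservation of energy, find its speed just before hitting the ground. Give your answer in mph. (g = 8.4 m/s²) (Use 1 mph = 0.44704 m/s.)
Convert to SI: h = 57.0 m
mgh = ½mv² ⇒ v = √(2gh) = √(2·8.4·57.0) = 30.9451 m/s = 69.22 mph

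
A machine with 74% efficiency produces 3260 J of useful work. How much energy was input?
W_in = W_out/η = 3260/0.74 = 4405 J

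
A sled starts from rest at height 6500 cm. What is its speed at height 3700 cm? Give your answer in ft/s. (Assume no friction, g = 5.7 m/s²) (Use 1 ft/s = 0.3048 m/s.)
Convert to SI: h₁−h₂ = 28.0 m
mgh₁ = mgh₂ + ½mv² ⇒ v = √(2g(h₁−h₂)) = √(2·5.7·28.0) = 17.8662 m/s = 58.62 ft/s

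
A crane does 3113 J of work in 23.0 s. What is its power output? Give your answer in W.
P = W/t = 3113.0/23.0 = 135.3 W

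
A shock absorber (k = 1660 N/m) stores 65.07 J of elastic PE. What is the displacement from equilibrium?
x = √(2·PE/k) = √(2·65.07/1660) = 0.28 m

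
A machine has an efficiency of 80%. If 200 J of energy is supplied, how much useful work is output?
W_out = η·W_in = 0.8·200 = 160.0 J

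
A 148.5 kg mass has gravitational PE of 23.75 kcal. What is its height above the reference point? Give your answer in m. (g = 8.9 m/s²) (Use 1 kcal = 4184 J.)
Convert to SI: m = 148.5 kg, PE = 99370.0 J
h = PE/(mg) = 99370.0/(148.5·8.9) = 75.19 m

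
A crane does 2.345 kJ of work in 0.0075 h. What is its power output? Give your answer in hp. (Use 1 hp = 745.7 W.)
Convert to SI: W = 2345.0 J, t = 27.0 s
P = W/t = 2345.0/27.0 = 86.8519 W = 0.1165 hp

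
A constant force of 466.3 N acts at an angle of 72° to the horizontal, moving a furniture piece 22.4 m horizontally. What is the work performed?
W = F·d·cosθ = (466.3)(22.4)cos(72°) = 3228 J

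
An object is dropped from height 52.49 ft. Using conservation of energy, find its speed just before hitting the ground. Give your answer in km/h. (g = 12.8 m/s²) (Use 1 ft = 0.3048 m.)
Convert to SI: h = 15.999 m
mgh = ½mv² ⇒ v = √(2gh) = √(2·12.8·15.999) = 20.2379 m/s = 72.86 km/h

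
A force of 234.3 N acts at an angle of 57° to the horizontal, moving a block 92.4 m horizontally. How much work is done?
W = F·d·cosθ = (234.3)(92.4)cos(57°) = 11790 J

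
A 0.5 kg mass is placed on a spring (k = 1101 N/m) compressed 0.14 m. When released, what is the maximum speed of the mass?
½kx² = ½mv² ⇒ v = x√(k/m) = (0.14)√(1101/0.5) = 6.57 m/s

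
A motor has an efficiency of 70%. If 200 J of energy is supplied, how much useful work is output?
W_out = η·W_in = 0.7·200 = 140.0 J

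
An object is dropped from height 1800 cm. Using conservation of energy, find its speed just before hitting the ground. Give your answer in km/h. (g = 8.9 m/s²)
Convert to SI: h = 18.0 m
mgh = ½mv² ⇒ v = √(2gh) = √(2·8.9·18.0) = 17.8997 m/s = 64.44 km/h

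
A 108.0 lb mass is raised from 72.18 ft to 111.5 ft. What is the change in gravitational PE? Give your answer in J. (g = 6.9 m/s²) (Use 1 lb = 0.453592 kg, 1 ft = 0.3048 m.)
Convert to SI: m = 48.9879 kg, Δh = 11.9847 m
ΔPE = mgΔh = (48.9879)(6.9)(11.9847) = 4051 J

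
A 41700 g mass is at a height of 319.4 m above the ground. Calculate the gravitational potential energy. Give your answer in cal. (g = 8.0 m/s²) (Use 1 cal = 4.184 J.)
Convert to SI: m = 41.7 kg, h = 319.4 m
PE = mgh = (41.7)(8.0)(319.4) = 106552 J = 25470 cal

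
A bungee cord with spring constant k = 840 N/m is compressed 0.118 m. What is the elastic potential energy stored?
PE = ½kx² = ½(840)(0.118)² = 5.848 J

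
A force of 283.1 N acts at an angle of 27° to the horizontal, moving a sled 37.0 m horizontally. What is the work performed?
W = F·d·cosθ = (283.1)(37.0)cos(27°) = 9333 J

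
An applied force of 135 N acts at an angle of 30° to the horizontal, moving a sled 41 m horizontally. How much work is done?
W = F·d·cosθ = (135)(41)cos(30°) = 4793 J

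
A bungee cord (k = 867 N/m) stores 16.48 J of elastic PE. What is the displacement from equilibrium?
x = √(2·PE/k) = √(2·16.48/867) = 0.195 m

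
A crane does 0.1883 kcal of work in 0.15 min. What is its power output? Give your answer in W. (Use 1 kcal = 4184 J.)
Convert to SI: W = 787.847 J, t = 9.0 s
P = W/t = 787.847/9.0 = 87.54 W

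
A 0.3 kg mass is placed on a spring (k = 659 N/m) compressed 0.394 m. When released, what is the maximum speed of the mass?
½kx² = ½mv² ⇒ v = x√(k/m) = (0.394)√(659/0.3) = 18.47 m/s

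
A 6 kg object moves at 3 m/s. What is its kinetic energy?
KE = ½mv² = ½(6)(3)² = 27.0 J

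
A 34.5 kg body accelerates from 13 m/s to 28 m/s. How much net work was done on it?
W = ΔKE = ½m(v₂² − v₁²) = ½(34.5)(28² − 13²) = 10608.75 J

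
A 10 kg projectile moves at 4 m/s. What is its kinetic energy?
KE = ½mv² = ½(10)(4)² = 80.0 J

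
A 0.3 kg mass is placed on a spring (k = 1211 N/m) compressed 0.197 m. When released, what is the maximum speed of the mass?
½kx² = ½mv² ⇒ v = x√(k/m) = (0.197)√(1211/0.3) = 12.52 m/s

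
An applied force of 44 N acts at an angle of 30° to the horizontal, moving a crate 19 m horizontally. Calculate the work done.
W = F·d·cosθ = (44)(19)cos(30°) = 724.0 J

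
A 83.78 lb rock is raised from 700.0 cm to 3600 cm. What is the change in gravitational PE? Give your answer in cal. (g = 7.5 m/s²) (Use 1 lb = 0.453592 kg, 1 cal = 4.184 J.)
Convert to SI: m = 38.0019 kg, Δh = 29.0 m
ΔPE = mgΔh = (38.0019)(7.5)(29.0) = 8265.42 J = 1975 cal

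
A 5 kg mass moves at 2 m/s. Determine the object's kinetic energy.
KE = ½mv² = ½(5)(2)² = 10.0 J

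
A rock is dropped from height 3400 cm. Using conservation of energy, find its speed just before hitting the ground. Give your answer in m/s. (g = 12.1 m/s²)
Convert to SI: h = 34.0 m
mgh = ½mv² ⇒ v = √(2gh) = √(2·12.1·34.0) = 28.68 m/s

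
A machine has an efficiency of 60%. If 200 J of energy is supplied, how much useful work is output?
W_out = η·W_in = 0.6·200 = 120.0 J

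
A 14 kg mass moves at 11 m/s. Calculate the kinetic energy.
KE = ½mv² = ½(14)(11)² = 847.0 J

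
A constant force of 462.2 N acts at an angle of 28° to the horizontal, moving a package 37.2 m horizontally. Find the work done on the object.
W = F·d·cosθ = (462.2)(37.2)cos(28°) = 15180 J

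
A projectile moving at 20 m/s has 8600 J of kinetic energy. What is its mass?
m = 2·KE/v² = 2·8600/(20)² = 43.0 kg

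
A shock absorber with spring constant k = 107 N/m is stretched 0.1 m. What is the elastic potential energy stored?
PE = ½kx² = ½(107)(0.1)² = 0.535 J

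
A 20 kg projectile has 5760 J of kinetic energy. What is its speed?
v = √(2·KE/m) = √(2·5760/20) = 24.0 m/s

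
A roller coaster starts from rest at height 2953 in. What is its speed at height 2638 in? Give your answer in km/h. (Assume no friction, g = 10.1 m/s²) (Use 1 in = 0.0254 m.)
Convert to SI: h₁−h₂ = 8.001 m
mgh₁ = mgh₂ + ½mv² ⇒ v = √(2g(h₁−h₂)) = √(2·10.1·8.001) = 12.713 m/s = 45.77 km/h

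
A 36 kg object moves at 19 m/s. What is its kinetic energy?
KE = ½mv² = ½(36)(19)² = 6498.0 J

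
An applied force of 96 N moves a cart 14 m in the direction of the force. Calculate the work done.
W = F·d = (96)(14) = 1344 J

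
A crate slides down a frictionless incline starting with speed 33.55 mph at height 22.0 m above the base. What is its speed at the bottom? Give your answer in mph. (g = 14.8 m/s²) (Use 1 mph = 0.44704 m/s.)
Convert to SI: v₀ = 14.9982 m/s, h = 22.0 m
½mv₀² + mgh = ½mv² ⇒ v = √(v₀² + 2gh) = √(14.9982² + 2·14.8·22.0) = 29.5998 m/s = 66.21 mph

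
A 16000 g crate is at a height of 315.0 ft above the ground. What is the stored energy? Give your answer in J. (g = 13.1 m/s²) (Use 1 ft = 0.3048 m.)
Convert to SI: m = 16.0 kg, h = 96.012 m
PE = mgh = (16.0)(13.1)(96.012) = 20120 J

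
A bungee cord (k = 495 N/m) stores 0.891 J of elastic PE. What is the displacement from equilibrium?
x = √(2·PE/k) = √(2·0.891/495) = 0.06 m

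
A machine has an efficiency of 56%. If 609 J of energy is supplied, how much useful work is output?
W_out = η·W_in = 0.56·609 = 341.04 J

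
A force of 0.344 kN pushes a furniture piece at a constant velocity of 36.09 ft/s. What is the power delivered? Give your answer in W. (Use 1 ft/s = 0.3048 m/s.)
Convert to SI: F = 344.0 N, v = 11.0002 m/s
P = Fv = (344.0)(11.0002) = 3784 W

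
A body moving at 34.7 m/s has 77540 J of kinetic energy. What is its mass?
m = 2·KE/v² = 2·77540/(34.7)² = 128.8 kg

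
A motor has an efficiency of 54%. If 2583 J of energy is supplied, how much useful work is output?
W_out = η·W_in = 0.54·2583 = 1394.82 J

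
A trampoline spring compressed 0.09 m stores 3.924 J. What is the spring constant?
k = 2·PE/x² = 2·3.924/(0.09)² = 968.9 N/m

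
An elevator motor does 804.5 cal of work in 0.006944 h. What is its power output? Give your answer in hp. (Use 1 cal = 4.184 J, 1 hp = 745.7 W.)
Convert to SI: W = 3366.03 J, t = 24.9984 s
P = W/t = 3366.03/24.9984 = 134.65 W = 0.1806 hp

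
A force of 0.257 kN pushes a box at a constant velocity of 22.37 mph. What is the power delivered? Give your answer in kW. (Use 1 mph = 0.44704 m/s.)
Convert to SI: F = 257.0 N, v = 10.0003 m/s
P = Fv = (257.0)(10.0003) = 2570.07 W = 2.57 kW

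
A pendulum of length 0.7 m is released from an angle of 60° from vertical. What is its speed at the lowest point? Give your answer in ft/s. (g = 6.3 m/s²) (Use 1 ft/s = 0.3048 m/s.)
h = L(1 − cosθ) = 0.7(1 − cos60°) = 0.35 m
v = √(2gh) = √(2·6.3·0.35) = 2.1 m/s = 6.89 ft/s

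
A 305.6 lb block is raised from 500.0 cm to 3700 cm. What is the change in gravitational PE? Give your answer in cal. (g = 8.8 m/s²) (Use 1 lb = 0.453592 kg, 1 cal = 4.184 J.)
Convert to SI: m = 138.618 kg, Δh = 32.0 m
ΔPE = mgΔh = (138.618)(8.8)(32.0) = 39034.7 J = 9330 cal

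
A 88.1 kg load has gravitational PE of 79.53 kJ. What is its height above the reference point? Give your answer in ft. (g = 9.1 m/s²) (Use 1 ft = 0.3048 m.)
Convert to SI: m = 88.1 kg, PE = 79530.0 J
h = PE/(mg) = 79530.0/(88.1·9.1) = 99.2005 m = 325.5 ft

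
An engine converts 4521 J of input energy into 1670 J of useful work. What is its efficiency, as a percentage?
η = W_out/W_in = 1670/4521 = 36.94%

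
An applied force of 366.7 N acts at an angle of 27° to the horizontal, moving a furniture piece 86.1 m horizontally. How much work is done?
W = F·d·cosθ = (366.7)(86.1)cos(27°) = 28130 J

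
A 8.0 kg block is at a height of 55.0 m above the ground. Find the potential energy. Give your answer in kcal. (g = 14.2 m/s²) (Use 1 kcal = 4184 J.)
PE = mgh = (8.0)(14.2)(55.0) = 6248.0 J = 1.493 kcal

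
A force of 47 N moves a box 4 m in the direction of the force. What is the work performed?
W = F·d = (47)(4) = 188.0 J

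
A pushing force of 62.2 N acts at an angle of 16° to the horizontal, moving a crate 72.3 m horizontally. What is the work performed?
W = F·d·cosθ = (62.2)(72.3)cos(16°) = 4323 J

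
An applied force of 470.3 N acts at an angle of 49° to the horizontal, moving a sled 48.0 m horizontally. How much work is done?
W = F·d·cosθ = (470.3)(48.0)cos(49°) = 14810 J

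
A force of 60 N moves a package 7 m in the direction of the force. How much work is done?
W = F·d = (60)(7) = 420.0 J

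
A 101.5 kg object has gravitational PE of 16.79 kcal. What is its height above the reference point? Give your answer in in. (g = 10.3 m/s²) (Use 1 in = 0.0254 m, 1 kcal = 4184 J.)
Convert to SI: m = 101.5 kg, PE = 70249.4 J
h = PE/(mg) = 70249.4/(101.5·10.3) = 67.1953 m = 2645 in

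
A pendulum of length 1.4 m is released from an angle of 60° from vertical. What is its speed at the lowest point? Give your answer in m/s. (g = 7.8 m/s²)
h = L(1 − cosθ) = 1.4(1 − cos60°) = 0.7 m
v = √(2gh) = √(2·7.8·0.7) = 3.305 m/s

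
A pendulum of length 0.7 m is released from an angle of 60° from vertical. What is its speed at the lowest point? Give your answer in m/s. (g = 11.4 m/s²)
h = L(1 − cosθ) = 0.7(1 − cos60°) = 0.35 m
v = √(2gh) = √(2·11.4·0.35) = 2.825 m/s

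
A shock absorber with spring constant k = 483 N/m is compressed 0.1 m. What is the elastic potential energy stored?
PE = ½kx² = ½(483)(0.1)² = 2.415 J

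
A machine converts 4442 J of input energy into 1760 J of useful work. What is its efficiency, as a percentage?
η = W_out/W_in = 1760/4442 = 39.62%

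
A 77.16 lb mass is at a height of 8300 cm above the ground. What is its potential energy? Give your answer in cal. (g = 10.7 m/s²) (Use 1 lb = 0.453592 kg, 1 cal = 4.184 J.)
Convert to SI: m = 34.9992 kg, h = 83.0 m
PE = mgh = (34.9992)(10.7)(83.0) = 31082.8 J = 7429 cal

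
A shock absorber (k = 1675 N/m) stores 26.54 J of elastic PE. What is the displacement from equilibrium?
x = √(2·PE/k) = √(2·26.54/1675) = 0.178 m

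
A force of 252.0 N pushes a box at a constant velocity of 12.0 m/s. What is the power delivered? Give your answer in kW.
P = Fv = (252.0)(12.0) = 3024.0 W = 3.024 kW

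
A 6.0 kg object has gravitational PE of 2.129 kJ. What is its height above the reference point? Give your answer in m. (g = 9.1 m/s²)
Convert to SI: m = 6.0 kg, PE = 2129.0 J
h = PE/(mg) = 2129.0/(6.0·9.1) = 38.99 m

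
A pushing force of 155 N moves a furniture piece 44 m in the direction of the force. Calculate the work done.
W = F·d = (155)(44) = 6820 J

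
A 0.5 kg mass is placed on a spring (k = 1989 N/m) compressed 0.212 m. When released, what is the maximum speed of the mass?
½kx² = ½mv² ⇒ v = x√(k/m) = (0.212)√(1989/0.5) = 13.37 m/s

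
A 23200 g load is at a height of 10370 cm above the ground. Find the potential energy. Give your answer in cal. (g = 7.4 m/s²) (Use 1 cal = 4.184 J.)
Convert to SI: m = 23.2 kg, h = 103.7 m
PE = mgh = (23.2)(7.4)(103.7) = 17803.2 J = 4255 cal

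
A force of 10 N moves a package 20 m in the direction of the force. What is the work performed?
W = F·d = (10)(20) = 200.0 J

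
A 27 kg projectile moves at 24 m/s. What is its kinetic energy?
KE = ½mv² = ½(27)(24)² = 7776.0 J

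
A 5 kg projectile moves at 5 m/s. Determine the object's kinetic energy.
KE = ½mv² = ½(5)(5)² = 62.5 J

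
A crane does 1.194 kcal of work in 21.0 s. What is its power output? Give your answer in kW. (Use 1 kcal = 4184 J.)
Convert to SI: W = 4995.7 J, t = 21.0 s
P = W/t = 4995.7/21.0 = 237.89 W = 0.2379 kW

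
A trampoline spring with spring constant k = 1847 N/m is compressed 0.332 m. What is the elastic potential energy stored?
PE = ½kx² = ½(1847)(0.332)² = 101.8 J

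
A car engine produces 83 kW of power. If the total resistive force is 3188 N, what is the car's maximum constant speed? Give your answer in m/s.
P = Fv ⇒ v = P/F = 83000 W/3188.0 N = 26.04 m/s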